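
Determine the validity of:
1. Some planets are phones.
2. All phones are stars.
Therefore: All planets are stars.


Premise 1: Some planets are phones.
Premise 2: All phones are stars.
Conclusion: All planets are stars.
Fallacy: illicit minor. The minor term (planets) is distributed in the conclusion ('All planets ...') but undistributed in its premise ('Some planets are phones' doesn't cover all planets).
Only 'Some planets are stars' follows, not 'All'.

Invalid


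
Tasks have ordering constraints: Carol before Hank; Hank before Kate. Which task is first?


Constraints: Carol before Hank; Hank before Kate
The first task can have nothing scheduled before it, so it must never appear on the right of a 'before'.
Tasks appearing after some 'before': Hank, Kate.
The only task not in that list is Carol → it is first.

Carol


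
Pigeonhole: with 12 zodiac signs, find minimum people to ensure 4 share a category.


Pigeonhole: to guarantee k in one of n categories, need (k-1)×n + 1.
k = 4, n = 12
Minimum = (4-1) × 12 + 1 = 3 × 12 + 1

37


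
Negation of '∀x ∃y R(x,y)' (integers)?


Original: ∀x ∃y R(x,y)
Rule: ¬∀→∃, ¬∃→∀, negate predicate.
Negation: ∃x ∀y ¬R(x,y)

∃x ∀y ¬R(x,y)


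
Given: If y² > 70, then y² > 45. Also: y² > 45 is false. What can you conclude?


Modus tollens: P → Q, ¬Q ⊢ ¬P
P: y² > 70
Q: y² > 45
We have P → Q and Q is false.
By modus tollens, P must be false.

It is not the case that y² > 70


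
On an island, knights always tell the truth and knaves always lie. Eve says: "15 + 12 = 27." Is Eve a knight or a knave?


Statement: "15 + 12 = 27."
Actual: 15 + 12 = 27
Claimed: 27
Statement is TRUE → Eve tells the truth → Knight

Knight


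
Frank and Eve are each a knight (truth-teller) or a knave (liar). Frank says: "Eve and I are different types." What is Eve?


Frank says: "Eve and I are different types."
Case 1: Frank is a Knight (truth-teller)
  Statement is true → they ARE different → Eve is a Knave
Case 2: Frank is a Knave (liar)
  Statement is false → they are NOT different → Eve is a Knave
In both cases, Eve is a Knave.

Knave


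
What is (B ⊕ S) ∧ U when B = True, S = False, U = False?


B = True, S = False, U = False
Step 1: B ⊕ S = True XOR False = True
Step 2: True ∧ U = True AND False = False
XOR true when exactly one of B,S is true; then AND with U.

False


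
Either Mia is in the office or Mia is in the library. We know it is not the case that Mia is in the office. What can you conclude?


Disjunctive syllogism: P ∨ Q, ¬P ⊢ Q
Disjunction: Mia is in the office ∨ Mia is in the library
We know it is not the case that Mia is in the office.
By disjunctive syllogism, the other disjunct must be true.

Mia is in the library


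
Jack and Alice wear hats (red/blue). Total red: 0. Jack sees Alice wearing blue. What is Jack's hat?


Total red = 0, Alice = blue
Red accounted for: 0
Remaining for Jack: 0
Jack's hat is blue.

blue


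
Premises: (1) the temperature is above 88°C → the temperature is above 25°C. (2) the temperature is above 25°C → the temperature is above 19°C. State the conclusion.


Hypothetical syllogism: P → Q, Q → R ⊢ P → R
Premise 1: the temperature is above 88°C → the temperature is above 25°C
Premise 2: the temperature is above 25°C → the temperature is above 19°C
Chain the implications: the middle term (the temperature is above 25°C) links the two.
Conclusion: If the temperature is above 88°C, then the temperature is above 19°C.

If the temperature is above 88°C, then the temperature is above 19°C.


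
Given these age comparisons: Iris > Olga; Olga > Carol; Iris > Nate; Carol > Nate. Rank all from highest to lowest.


Constraints: Iris > Olga; Olga > Carol; Iris > Nate; Carol > Nate
Method: at each step, the next-highest is the one remaining person who never appears on the smaller side of a constraint between remaining people.
  Step 1: remaining {Olga, Nate, Carol, Iris}; on the smaller side: {Olga, Nate, Carol} → Iris is next (Iris > Olga; Iris > Nate).
  Step 2: remaining {Olga, Nate, Carol}; on the smaller side: {Nate, Carol} → Olga is next (Olga > Carol).
  Step 3: remaining {Nate, Carol}; on the smaller side: {Nate} → Carol is next (Carol > Nate).
  Step 4: only Nate remains → lowest.
Final ranking (highest to lowest):

Iris > Olga > Carol > Nate


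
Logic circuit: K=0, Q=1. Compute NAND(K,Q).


K AND Q = 0
NOT(0) = 1

1


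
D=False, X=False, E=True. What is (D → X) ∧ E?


D = False, X = False, E = True
Expression: (D → X) ∧ E
Step 1: D → X = False → False (false only if D=True, X=False) = True
Step 2: (True) ∧ E = True AND True = True

True


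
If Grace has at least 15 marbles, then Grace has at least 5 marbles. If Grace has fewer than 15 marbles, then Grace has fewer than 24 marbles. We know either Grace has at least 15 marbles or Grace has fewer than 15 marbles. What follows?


Constructive dilemma: (P → Q) ∧ (R → S), P ∨ R ⊢ Q ∨ S
Premise 1: Grace has at least 15 marbles → Grace has at least 5 marbles
Premise 2: Grace has fewer than 15 marbles → Grace has fewer than 24 marbles
Premise 3: Grace has at least 15 marbles ∨ Grace has fewer than 15 marbles
Case 1: Assuming Grace has at least 15 marbles, then by Premise 1, Grace has at least 5 marbles.
Case 2: Assuming Grace has fewer than 15 marbles, then by Premise 2, Grace has fewer than 24 marbles.
Since one of Grace has at least 15 marbles or Grace has fewer than 15 marbles must hold, we get Grace has at least 5 marbles or Grace has fewer than 24 marbles.

Grace has at least 5 marbles or Grace has fewer than 24 marbles.


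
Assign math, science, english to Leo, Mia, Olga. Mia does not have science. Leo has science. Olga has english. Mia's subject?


From clues:
  Olga → english
  Leo → science
By elimination, Mia gets the remaining.

math


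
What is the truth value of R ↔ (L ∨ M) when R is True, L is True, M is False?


R = True, L = True, M = False
Step 1: L ∨ M = True OR False = True
Step 2: R ↔ (True): true when both sides have same truth value.
Result: True ↔ True = True

True


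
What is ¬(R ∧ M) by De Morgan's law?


De Morgan's law: ¬(P ∧ Q) ≡ ¬P ∨ ¬Q
¬(R ∧ M) = ¬R ∨ ¬M

¬R ∨ ¬M


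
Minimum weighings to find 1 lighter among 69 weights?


Each weighing has 3 outcomes (left heavy / balance / right heavy), so k weighings distinguish at most 3^k cases; splitting into three near-equal groups achieves this.
Need 3^k ≥ 69: 3^3 = 27 < 69 ≤ 3^4 = 81
k = ⌈log₃(69)⌉ = 4

4


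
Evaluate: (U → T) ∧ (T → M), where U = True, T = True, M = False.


U = True, T = True, M = False
Step 1: U → T is false only when U=True and T=False. Result: True
Step 2: T → M is false only when T=True and M=False. Result: False
Step 3: True ∧ False = False

False


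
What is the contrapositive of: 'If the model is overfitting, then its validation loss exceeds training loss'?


Original: If the model is overfitting, then its validation loss exceeds training loss
Contrapositive: If ¬Q, then ¬P
Negate Q: not (its validation loss exceeds training loss)
Negate P: not (the model is overfitting)

If not (its validation loss exceeds training loss), then not (the model is overfitting).


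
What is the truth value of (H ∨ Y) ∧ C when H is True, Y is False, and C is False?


H = True, Y = False, C = False
Step 1: H ∨ Y = True OR False = True
Step 2: True ∧ C = True AND False = False
OR is true when at least one operand is true; AND requires both.

False


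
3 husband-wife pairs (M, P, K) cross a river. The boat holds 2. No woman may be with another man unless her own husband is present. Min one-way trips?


Label couples M, P, K (H = husband, W = wife).
Counting alone: 6 people, the boat carries 2 and someone must bring it back, so each round trip nets at most +1 on the far side until the last crossing → at least 9 trips. The jealousy constraint makes 9 impossible; the shortest valid schedule has 11:
1. WM+WP →  (far: WM,WP; near: HM,HP,HK,WK)
2. WM ←       (far: WP; near: HM,HP,HK,WM,WK)
3. WM+WK →  (far: WM,WP,WK; near: HM,HP,HK)
4. WM ←       (far: WP,WK; near: HM,HP,HK,WM)
5. HP+HK →  (far: HP,WP,HK,WK; near: HM,WM)
6. HP+WP ←  (far: HK,WK; near: HM,WM,HP,WP)
7. HM+HP →  (far: HM,HP,HK,WK; near: WM,WP)
8. WK ←       (far: HM,HP,HK; near: WM,WP,WK)
9. WM+WP →  (far: HM,WM,HP,WP,HK; near: WK)
10. HK ←      (far: HM,WM,HP,WP; near: HK,WK)
11. HK+WK → (far: all six; near: empty)
In every state each wife is either with her husband or with no other man.
Minimum trips = 11

11


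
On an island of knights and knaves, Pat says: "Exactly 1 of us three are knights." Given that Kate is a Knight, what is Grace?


Pat claims exactly 1 knights among Pat, Kate, Grace.
Given: Kate is a Knight.

Case 1: Pat is a Knight (tells truth)
  Then exactly 1 of the three are knights.
  Counting Pat, Kate: 2 knight(s) so far. Need -1 more → impossible.
Case 2: Pat is a Knave (lies)
  Then the count is NOT 1.
  If Grace = Knave, count = 1 = 1 → claim would be true, contradicts lie.
  If Grace = Knight, count = 2 ≠ 1 → lie confirmed ✓

Grace is a Knight.

Knight


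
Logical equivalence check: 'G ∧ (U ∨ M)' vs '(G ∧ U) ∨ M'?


Expression 1: G ∧ (U ∨ M)
Expression 2: (G ∧ U) ∨ M
Truth table (G U M | Expr1 Expr2):
  T T T |   T     T
  T T F |   T     T
  T F T |   T     T
  T F F |   F     F
  F T T |   F     T   ← differ
  F T F |   F     F
  F F T |   F     T   ← differ
  F F F |   F     F
Counterexample: G=F, U=T, M=T gives Expr1 = F but Expr2 = T, so the expressions are NOT logically equivalent.

No


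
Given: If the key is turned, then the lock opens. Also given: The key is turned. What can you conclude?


Modus ponens: P → Q, P ⊢ Q
P: the key is turned
Q: the lock opens
We have P → Q and P is true.
By modus ponens, Q must be true.

The lock opens


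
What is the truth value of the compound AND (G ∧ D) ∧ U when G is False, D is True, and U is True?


G = False, D = True, U = True
Step 1: G ∧ D = False AND True = False
Step 2: False ∧ U = False AND True = False
AND is true only when ALL operands are true.

False


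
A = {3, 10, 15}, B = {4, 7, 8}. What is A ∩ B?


A = {3, 10, 15}
B = {4, 7, 8}
Operation: intersection
Elements in both: none

∅


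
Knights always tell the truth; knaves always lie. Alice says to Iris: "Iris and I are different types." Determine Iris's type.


Alice says: "Iris and I are different types."
Case 1: Alice is a Knight (truth-teller)
  Statement is true → they ARE different → Iris is a Knave
Case 2: Alice is a Knave (liar)
  Statement is false → they are NOT different → Iris is a Knave
In both cases, Iris is a Knave.

Knave


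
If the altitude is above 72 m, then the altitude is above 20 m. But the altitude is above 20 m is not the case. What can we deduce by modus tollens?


Modus tollens: P → Q, ¬Q ⊢ ¬P
P: the altitude is above 72 m
Q: the altitude is above 20 m
We have P → Q and Q is false.
By modus tollens, P must be false.

It is not the case that the altitude is above 72 m


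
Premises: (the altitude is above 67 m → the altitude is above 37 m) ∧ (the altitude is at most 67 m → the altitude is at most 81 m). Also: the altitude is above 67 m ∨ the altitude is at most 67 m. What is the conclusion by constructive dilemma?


Constructive dilemma: (P → Q) ∧ (R → S), P ∨ R ⊢ Q ∨ S
Premise 1: the altitude is above 67 m → the altitude is above 37 m
Premise 2: the altitude is at most 67 m → the altitude is at most 81 m
Premise 3: the altitude is above 67 m ∨ the altitude is at most 67 m
Case 1: Assuming the altitude is above 67 m, then by Premise 1, the altitude is above 37 m.
Case 2: Assuming the altitude is at most 67 m, then by Premise 2, the altitude is at most 81 m.
Since one of the altitude is above 67 m or the altitude is at most 67 m must hold, we get the altitude is above 37 m or the altitude is at most 81 m.

The altitude is above 37 m or the altitude is at most 81 m.


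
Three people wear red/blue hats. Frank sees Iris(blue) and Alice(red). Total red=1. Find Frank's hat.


Total red = 1, seen red = 1
Own red = 1 - 1 = 0
Frank's hat is blue.

blue


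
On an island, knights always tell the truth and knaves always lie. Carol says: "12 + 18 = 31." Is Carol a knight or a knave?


Statement: "12 + 18 = 31."
Actual: 12 + 18 = 30
Claimed: 31
Statement is FALSE → Carol lies → Knave

Knave


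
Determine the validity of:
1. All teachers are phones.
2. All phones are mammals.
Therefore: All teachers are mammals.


Premise 1: All teachers are phones.
Premise 2: All phones are mammals.
Conclusion: All teachers are mammals.
Barbara syllogism (AAA-1): All A are B, All B are C → All A are C.
Middle term (phones) distributed in premise 2.

Valid


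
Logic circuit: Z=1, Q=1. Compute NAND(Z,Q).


Z AND Q = 1
NOT(1) = 0

0


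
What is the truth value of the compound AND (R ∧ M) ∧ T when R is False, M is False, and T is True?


R = False, M = False, T = True
Step 1: R ∧ M = False AND False = False
Step 2: False ∧ T = False AND True = False
AND is true only when ALL operands are true.

False


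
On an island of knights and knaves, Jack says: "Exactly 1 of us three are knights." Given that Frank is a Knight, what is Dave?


Jack claims exactly 1 knights among Jack, Frank, Dave.
Given: Frank is a Knight.

Case 1: Jack is a Knight (tells truth)
  Then exactly 1 of the three are knights.
  Counting Jack, Frank: 2 knight(s) so far. Need -1 more → impossible.
Case 2: Jack is a Knave (lies)
  Then the count is NOT 1.
  If Dave = Knave, count = 1 = 1 → claim would be true, contradicts lie.
  If Dave = Knight, count = 2 ≠ 1 → lie confirmed ✓

Dave is a Knight.

Knight


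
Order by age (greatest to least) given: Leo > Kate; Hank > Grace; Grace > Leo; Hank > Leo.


Constraints: Leo > Kate; Hank > Grace; Grace > Leo; Hank > Leo
Method: at each step, the next-highest is the one remaining person who never appears on the smaller side of a constraint between remaining people.
  Step 1: remaining {Grace, Hank, Kate, Leo}; on the smaller side: {Grace, Kate, Leo} → Hank is next (Hank > Grace; Hank > Leo).
  Step 2: remaining {Grace, Kate, Leo}; on the smaller side: {Kate, Leo} → Grace is next (Grace > Leo).
  Step 3: remaining {Kate, Leo}; on the smaller side: {Kate} → Leo is next (Leo > Kate).
  Step 4: only Kate remains → lowest.
Final ranking (highest to lowest):

Hank > Grace > Leo > Kate


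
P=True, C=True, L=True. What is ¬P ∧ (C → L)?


P = True, C = True, L = True
Expression: ¬P ∧ (C → L)
Step 1: ¬P = NOT True = False
Step 2: C → L = True → True (false only if C=True, L=False) = True
Step 3: (False) ∧ (True) = False AND True = False

False


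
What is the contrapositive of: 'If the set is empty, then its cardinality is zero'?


Original: If the set is empty, then its cardinality is zero
Contrapositive: If ¬Q, then ¬P
Negate Q: not (its cardinality is zero)
Negate P: not (the set is empty)

If not (its cardinality is zero), then not (the set is empty).


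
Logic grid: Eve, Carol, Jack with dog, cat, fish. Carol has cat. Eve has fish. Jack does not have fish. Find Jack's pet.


From clues:
  Eve → fish
  Carol → cat
By elimination, Jack gets the remaining.

dog


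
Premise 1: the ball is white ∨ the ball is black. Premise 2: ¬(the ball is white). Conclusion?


Disjunctive syllogism: P ∨ Q, ¬P ⊢ Q
Disjunction: the ball is white ∨ the ball is black
We know it is not the case that the ball is white.
By disjunctive syllogism, the other disjunct must be true.

The ball is black


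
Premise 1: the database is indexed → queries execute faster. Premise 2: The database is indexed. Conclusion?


Modus ponens: P → Q, P ⊢ Q
P: the database is indexed
Q: queries execute faster
We have P → Q and P is true.
By modus ponens, Q must be true.

Queries execute faster


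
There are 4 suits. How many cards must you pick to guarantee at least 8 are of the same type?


Pigeonhole: to guarantee k in one of n categories, need (k-1)×n + 1.
k = 8, n = 4
Minimum = (8-1) × 4 + 1 = 7 × 4 + 1

29


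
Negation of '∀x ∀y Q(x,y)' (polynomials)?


Original: ∀x ∀y Q(x,y)
Rule: ¬∀→∃, ¬∃→∀, negate predicate.
Negation: ∃x ∃y ¬Q(x,y)

∃x ∃y ¬Q(x,y)


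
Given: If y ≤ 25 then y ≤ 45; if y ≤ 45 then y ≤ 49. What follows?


Hypothetical syllogism: P → Q, Q → R ⊢ P → R
Premise 1: y ≤ 25 → y ≤ 45
Premise 2: y ≤ 45 → y ≤ 49
Chain the implications: the middle term (y ≤ 45) links the two.
Conclusion: If y ≤ 25, then y ≤ 49.

If y ≤ 25, then y ≤ 49.


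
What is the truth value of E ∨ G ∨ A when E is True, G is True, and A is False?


E = True, G = True, A = False
Step 1: E ∨ G = True OR True = True
Step 2: True ∨ A = True OR False = True
OR is true when at least one operand is true.

True


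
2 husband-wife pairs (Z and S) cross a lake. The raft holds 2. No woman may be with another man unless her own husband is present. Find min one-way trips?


Label couples Z and S.
1. WZ+WS → (far: WZ,WS; near: HZ,HS)
2. WZ ←   (far: WS; near: HZ,HS,WZ)
3. HZ+HS → (far: HZ,HS,WS; near: WZ)
4. HZ ←   (far: HS,WS; near: HZ,WZ)  — HZ returns, since WZ is alone on near bank
5. HZ+WZ → (far: all four; near: empty)
Every state respects the constraint.
Minimum trips = 5

5


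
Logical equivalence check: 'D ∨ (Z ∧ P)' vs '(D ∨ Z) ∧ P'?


Expression 1: D ∨ (Z ∧ P)
Expression 2: (D ∨ Z) ∧ P
Truth table (D Z P | Expr1 Expr2):
  T T T |   T     T
  T T F |   T     F   ← differ
  T F T |   T     T
  T F F |   T     F   ← differ
  F T T |   T     T
  F T F |   F     F
  F F T |   F     F
  F F F |   F     F
Counterexample: D=T, Z=T, P=F gives Expr1 = T but Expr2 = F, so the expressions are NOT logically equivalent.

No


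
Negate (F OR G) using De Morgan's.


De Morgan's law: ¬(P ∨ Q) ≡ ¬P ∧ ¬Q
¬(F ∨ G) = ¬F ∧ ¬G

¬F ∧ ¬G


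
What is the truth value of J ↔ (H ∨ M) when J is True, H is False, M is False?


J = True, H = False, M = False
Step 1: H ∨ M = False OR False = False
Step 2: J ↔ (False): true when both sides have same truth value.
Result: True ↔ False = False

False


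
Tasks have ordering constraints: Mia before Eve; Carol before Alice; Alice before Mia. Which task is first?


Constraints: Mia before Eve; Carol before Alice; Alice before Mia
The first task can have nothing scheduled before it, so it must never appear on the right of a 'before'.
Tasks appearing after some 'before': Eve, Alice, Mia.
The only task not in that list is Carol → it is first.

Carol


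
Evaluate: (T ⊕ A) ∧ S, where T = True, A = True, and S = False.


T = True, A = True, S = False
Step 1: T ⊕ A = True XOR True = False
Step 2: False ∧ S = False AND False = False
XOR true when exactly one of T,A is true; then AND with S.

False


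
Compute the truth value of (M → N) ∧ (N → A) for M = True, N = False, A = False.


M = True, N = False, A = False
Step 1: M → N is false only when M=True and N=False. Result: False
Step 2: N → A is false only when N=True and A=False. Result: True
Step 3: False ∧ True = False

False


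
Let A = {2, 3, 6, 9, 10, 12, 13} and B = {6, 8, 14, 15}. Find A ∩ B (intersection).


A = {2, 3, 6, 9, 10, 12, 13}
B = {6, 8, 14, 15}
Operation: intersection
Elements in both: 6

{6}


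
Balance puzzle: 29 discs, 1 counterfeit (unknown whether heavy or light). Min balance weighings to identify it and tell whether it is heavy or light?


Let n = 29. 58 possibilities (n discs × lighter/heavier); each weighing has 3 outcomes.
Bound for k weighings: say the first weighing puts j discs on each pan. If it tips, the 2j weighed discs remain suspects (each with a known direction) and k-1 weighings give 3^(k-1) outcomes; 3^(k-1) is odd, so 2j ≤ 3^(k-1) - 1. If it balances, the n - 2j unweighed discs remain with direction unknown: 2(n - 2j) ≤ 3^(k-1) - 1 by the same parity argument. Adding, n ≤ (3^(k-1) - 1) + (3^(k-1) - 1)/2 = (3^k - 3)/2, and the classical three-group strategy achieves this (3 discs in 2 weighings, 12 in 3, 39 in 4, 120 in 5).
So we need the smallest k with (3^k - 3)/2 ≥ 29.
k = 3: (3^3 - 3)/2 = 12 < 29 ✗
k = 4: (3^4 - 3)/2 = 39 ≥ 29 ✓

4


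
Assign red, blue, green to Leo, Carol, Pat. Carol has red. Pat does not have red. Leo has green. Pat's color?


From clues:
  Carol → red
  Leo → green
By elimination, Pat gets the remaining.

blue


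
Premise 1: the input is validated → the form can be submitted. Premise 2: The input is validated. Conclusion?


Modus ponens: P → Q, P ⊢ Q
P: the input is validated
Q: the form can be submitted
We have P → Q and P is true.
By modus ponens, Q must be true.

The form can be submitted


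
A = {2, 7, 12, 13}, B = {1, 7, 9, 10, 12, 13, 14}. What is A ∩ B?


A = {2, 7, 12, 13}
B = {1, 7, 9, 10, 12, 13, 14}
Operation: intersection
Elements in both: 7, 12, 13

{7, 12, 13}


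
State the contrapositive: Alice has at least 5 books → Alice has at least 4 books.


Original: If Alice has at least 5 books, then Alice has at least 4 books
Contrapositive: If ¬Q, then ¬P
Negate Q: not (Alice has at least 4 books)
Negate P: not (Alice has at least 5 books)

If not (Alice has at least 4 books), then not (Alice has at least 5 books).


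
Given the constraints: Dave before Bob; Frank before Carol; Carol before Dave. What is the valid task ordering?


Constraints: Dave before Bob; Frank before Carol; Carol before Dave
Method: repeatedly schedule the remaining task that has no remaining task required before it.
  Step 1: remaining {Carol, Frank, Bob, Dave}; every task except Frank still has a predecessor pending → schedule Frank.
  Step 2: remaining {Carol, Bob, Dave}; every task except Carol still has a predecessor pending → schedule Carol.
  Step 3: remaining {Bob, Dave}; every task except Dave still has a predecessor pending → schedule Dave.
  Step 4: only Bob remains → schedule Bob.
Resulting order:

Frank → Carol → Dave → Bob


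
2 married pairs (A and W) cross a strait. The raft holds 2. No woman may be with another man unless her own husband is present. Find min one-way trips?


Label couples A and W.
1. WA+WW → (far: WA,WW; near: HA,HW)
2. WA ←   (far: WW; near: HA,HW,WA)
3. HA+HW → (far: HA,HW,WW; near: WA)
4. HA ←   (far: HW,WW; near: HA,WA)  — HA returns, since WA is alone on near bank
5. HA+WA → (far: all four; near: empty)
Every state respects the constraint.
Minimum trips = 5

5


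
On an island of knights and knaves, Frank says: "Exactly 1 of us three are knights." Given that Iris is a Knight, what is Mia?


Frank claims exactly 1 knights among Frank, Iris, Mia.
Given: Iris is a Knight.

Case 1: Frank is a Knight (tells truth)
  Then exactly 1 of the three are knights.
  Counting Frank, Iris: 2 knight(s) so far. Need -1 more → impossible.
Case 2: Frank is a Knave (lies)
  Then the count is NOT 1.
  If Mia = Knave, count = 1 = 1 → claim would be true, contradicts lie.
  If Mia = Knight, count = 2 ≠ 1 → lie confirmed ✓

Mia is a Knight.

Knight


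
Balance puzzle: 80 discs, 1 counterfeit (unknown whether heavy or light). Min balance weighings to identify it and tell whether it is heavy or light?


Let n = 80. 160 possibilities (n discs × lighter/heavier); each weighing has 3 outcomes.
Bound for k weighings: say the first weighing puts j discs on each pan. If it tips, the 2j weighed discs remain suspects (each with a known direction) and k-1 weighings give 3^(k-1) outcomes; 3^(k-1) is odd, so 2j ≤ 3^(k-1) - 1. If it balances, the n - 2j unweighed discs remain with direction unknown: 2(n - 2j) ≤ 3^(k-1) - 1 by the same parity argument. Adding, n ≤ (3^(k-1) - 1) + (3^(k-1) - 1)/2 = (3^k - 3)/2, and the classical three-group strategy achieves this (3 discs in 2 weighings, 12 in 3, 39 in 4, 120 in 5).
So we need the smallest k with (3^k - 3)/2 ≥ 80.
k = 4: (3^4 - 3)/2 = 39 < 80 ✗
k = 5: (3^5 - 3)/2 = 120 ≥ 80 ✓

5


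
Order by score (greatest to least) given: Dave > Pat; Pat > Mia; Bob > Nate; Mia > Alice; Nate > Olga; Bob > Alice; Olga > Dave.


Constraints: Dave > Pat; Pat > Mia; Bob > Nate; Mia > Alice; Nate > Olga; Bob > Alice; Olga > Dave
Method: at each step, the next-highest is the one remaining person who never appears on the smaller side of a constraint between remaining people.
  Step 1: remaining {Alice, Bob, Pat, Olga, Nate, Mia, Dave}; on the smaller side: {Alice, Pat, Olga, Nate, Mia, Dave} → Bob is next (Bob > Nate; Bob > Alice).
  Step 2: remaining {Alice, Pat, Olga, Nate, Mia, Dave}; on the smaller side: {Alice, Pat, Olga, Mia, Dave} → Nate is next (Nate > Olga).
  Step 3: remaining {Alice, Pat, Olga, Mia, Dave}; on the smaller side: {Alice, Pat, Mia, Dave} → Olga is next (Olga > Dave).
  Step 4: remaining {Alice, Pat, Mia, Dave}; on the smaller side: {Alice, Pat, Mia} → Dave is next (Dave > Pat).
  Step 5: remaining {Alice, Pat, Mia}; on the smaller side: {Alice, Mia} → Pat is next (Pat > Mia).
  Step 6: remaining {Alice, Mia}; on the smaller side: {Alice} → Mia is next (Mia > Alice).
  Step 7: only Alice remains → lowest.
Final ranking (highest to lowest):

Bob > Nate > Olga > Dave > Pat > Mia > Alice


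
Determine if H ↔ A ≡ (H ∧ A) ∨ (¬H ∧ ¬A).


Expression 1: H ↔ A
Expression 2: (H ∧ A) ∨ (¬H ∧ ¬A)
Truth table (H A | Expr1 Expr2):
  T T |   T     T
  T F |   F     F
  F T |   F     F
  F F |   T     T
All 4 rows agree, so the expressions are logically equivalent.

Yes


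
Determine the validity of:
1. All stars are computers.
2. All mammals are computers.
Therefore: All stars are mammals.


Premise 1: All stars are computers.
Premise 2: All mammals are computers.
Conclusion: All stars are mammals.
Fallacy: undistributed middle. computers is predicate in both.
Counterexample: stars and mammals could be disjoint subsets of computers.

Invalid


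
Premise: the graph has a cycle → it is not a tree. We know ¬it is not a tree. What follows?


Modus tollens: P → Q, ¬Q ⊢ ¬P
P: the graph has a cycle
Q: it is not a tree
We have P → Q and Q is false.
By modus tollens, P must be false.

It is not the case that the graph has a cycle


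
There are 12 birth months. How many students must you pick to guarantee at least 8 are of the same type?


Pigeonhole: to guarantee k in one of n categories, need (k-1)×n + 1.
k = 8, n = 12
Minimum = (8-1) × 12 + 1 = 7 × 12 + 1

85


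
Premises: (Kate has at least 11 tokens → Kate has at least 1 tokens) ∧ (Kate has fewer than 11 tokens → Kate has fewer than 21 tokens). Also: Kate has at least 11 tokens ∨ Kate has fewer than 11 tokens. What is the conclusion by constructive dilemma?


Constructive dilemma: (P → Q) ∧ (R → S), P ∨ R ⊢ Q ∨ S
Premise 1: Kate has at least 11 tokens → Kate has at least 1 tokens
Premise 2: Kate has fewer than 11 tokens → Kate has fewer than 21 tokens
Premise 3: Kate has at least 11 tokens ∨ Kate has fewer than 11 tokens
Case 1: Assuming Kate has at least 11 tokens, then by Premise 1, Kate has at least 1 tokens.
Case 2: Assuming Kate has fewer than 11 tokens, then by Premise 2, Kate has fewer than 21 tokens.
Since one of Kate has at least 11 tokens or Kate has fewer than 11 tokens must hold, we get Kate has at least 1 tokens or Kate has fewer than 21 tokens.

Kate has at least 1 tokens or Kate has fewer than 21 tokens.


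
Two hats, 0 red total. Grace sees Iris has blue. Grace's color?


Total red = 0, Iris = blue
Red accounted for: 0
Remaining for Grace: 0
Grace's hat is blue.

blue


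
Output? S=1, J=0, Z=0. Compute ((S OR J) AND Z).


S OR J = 1|0 = 1
1 AND 0 = 0

0


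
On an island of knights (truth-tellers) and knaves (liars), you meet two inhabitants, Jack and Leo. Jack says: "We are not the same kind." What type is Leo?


Jack says: "We are not the same kind."
Case 1: Jack is a Knight (truth-teller)
  Statement is true → they ARE different → Leo is a Knave
Case 2: Jack is a Knave (liar)
  Statement is false → they are NOT different → Leo is a Knave
In both cases, Leo is a Knave.

Knave


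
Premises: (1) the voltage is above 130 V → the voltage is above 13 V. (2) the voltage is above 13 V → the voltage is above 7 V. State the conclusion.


Hypothetical syllogism: P → Q, Q → R ⊢ P → R
Premise 1: the voltage is above 130 V → the voltage is above 13 V
Premise 2: the voltage is above 13 V → the voltage is above 7 V
Chain the implications: the middle term (the voltage is above 13 V) links the two.
Conclusion: If the voltage is above 130 V, then the voltage is above 7 V.

If the voltage is above 130 V, then the voltage is above 7 V.


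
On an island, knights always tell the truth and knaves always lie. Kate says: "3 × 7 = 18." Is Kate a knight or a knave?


Statement: "3 × 7 = 18."
Actual: 3 × 7 = 21
Claimed: 18
Statement is FALSE → Kate lies → Knave

Knave


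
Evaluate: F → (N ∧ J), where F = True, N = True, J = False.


F = True, N = True, J = False
Step 1: N ∧ J = True AND False = False
Step 2: F → (False): false only when F=True and consequent=False.
Result: False

False


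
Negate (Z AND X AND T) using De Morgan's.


De Morgan's law: ¬(P ∧ Q ∧ R) ≡ ¬P ∨ ¬Q ∨ ¬R
¬(Z ∧ X ∧ T) = ¬Z ∨ ¬X ∨ ¬T

¬Z ∨ ¬X ∨ ¬T


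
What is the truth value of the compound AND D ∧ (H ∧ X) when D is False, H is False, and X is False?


D = False, H = False, X = False
Step 1: H ∧ X = False AND False = False
Step 2: D ∧ False = False AND False = False
AND is true only when ALL operands are true.

False


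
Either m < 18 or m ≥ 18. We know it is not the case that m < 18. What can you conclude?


Disjunctive syllogism: P ∨ Q, ¬P ⊢ Q
Disjunction: m < 18 ∨ m ≥ 18
We know it is not the case that m < 18.
By disjunctive syllogism, the other disjunct must be true.

m ≥ 18


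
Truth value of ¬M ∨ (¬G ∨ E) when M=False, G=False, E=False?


M = False, G = False, E = False
Expression: ¬M ∨ (¬G ∨ E)
Step 1: ¬G = NOT False = True
Step 2: ¬G ∨ E = True OR False = True
Step 3: ¬M = NOT False = True
Step 4: (True) ∨ (True) = True OR True = True

True


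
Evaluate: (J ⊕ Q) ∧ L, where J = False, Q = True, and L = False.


J = False, Q = True, L = False
Step 1: J ⊕ Q = False XOR True = True
Step 2: True ∧ L = True AND False = False
XOR true when exactly one of J,Q is true; then AND with L.

False


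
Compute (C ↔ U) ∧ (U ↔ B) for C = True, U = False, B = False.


C = True, U = False, B = False
Step 1: C ↔ U is true when C and U have the same value. Result: False
Step 2: U ↔ B is true when U and B have the same value. Result: True
Step 3: False ∧ True = False

False


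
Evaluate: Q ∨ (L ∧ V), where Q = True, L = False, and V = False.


Q = True, L = False, V = False
Step 1: L ∧ V = False AND False = False
Step 2: Q ∨ False = True OR False = True
AND evaluated first (higher precedence); then OR applied.

True


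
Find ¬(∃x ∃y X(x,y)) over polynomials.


Original: ∃x ∃y X(x,y)
Rule: ¬∀→∃, ¬∃→∀, negate predicate.
Negation: ∀x ∀y ¬X(x,y)

∀x ∀y ¬X(x,y)


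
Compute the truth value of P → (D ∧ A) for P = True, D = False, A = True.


P = True, D = False, A = True
Step 1: D ∧ A = False AND True = False
Step 2: P → (False): false only when P=True and consequent=False.
Result: False

False


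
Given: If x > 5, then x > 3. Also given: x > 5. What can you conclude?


Modus ponens: P → Q, P ⊢ Q
P: x > 5
Q: x > 3
We have P → Q and P is true.
By modus ponens, Q must be true.

x > 3


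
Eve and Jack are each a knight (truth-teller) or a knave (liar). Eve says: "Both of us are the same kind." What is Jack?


Eve says: "Both of us are the same kind."
Case 1: Eve is a Knight (truth-teller)
  Statement is true → they ARE the same → Jack is also a Knight
Case 2: Eve is a Knave (liar)
  Statement is false → they are NOT the same → Jack is a Knight
In both cases, Jack is a Knight.

Knight


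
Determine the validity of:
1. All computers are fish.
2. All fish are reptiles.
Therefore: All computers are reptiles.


Premise 1: All computers are fish.
Premise 2: All fish are reptiles.
Conclusion: All computers are reptiles.
Barbara syllogism (AAA-1): All A are B, All B are C → All A are C.
Middle term (fish) distributed in premise 2.

Valid


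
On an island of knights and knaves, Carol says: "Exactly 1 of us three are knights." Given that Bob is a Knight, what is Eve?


Carol claims exactly 1 knights among Carol, Bob, Eve.
Given: Bob is a Knight.

Case 1: Carol is a Knight (tells truth)
  Then exactly 1 of the three are knights.
  Counting Carol, Bob: 2 knight(s) so far. Need -1 more → impossible.
Case 2: Carol is a Knave (lies)
  Then the count is NOT 1.
  If Eve = Knave, count = 1 = 1 → claim would be true, contradicts lie.
  If Eve = Knight, count = 2 ≠ 1 → lie confirmed ✓

Eve is a Knight.

Knight


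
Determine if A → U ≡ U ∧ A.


Expression 1: A → U
Expression 2: U ∧ A
Truth table (A U | Expr1 Expr2):
  T T |   T     T
  T F |   F     F
  F T |   T     F   ← differ
  F F |   T     F   ← differ
Counterexample: A=F, U=T gives Expr1 = T but Expr2 = F, so the expressions are NOT logically equivalent.

No


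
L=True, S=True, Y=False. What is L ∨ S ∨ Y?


L = True, S = True, Y = False
Expression: L ∨ S ∨ Y
Step 1: L ∨ S = True OR True = True
Step 2: (True) ∨ Y = True OR False = True

True


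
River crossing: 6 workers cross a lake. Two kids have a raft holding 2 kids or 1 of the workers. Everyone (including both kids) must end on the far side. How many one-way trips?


Per crossing of one of the workers: kids→, one←, one of the workers→, one← = 4 trips
6 × 4 = 24, + 1 final kids→ = 25
Minimum trips = 25

25


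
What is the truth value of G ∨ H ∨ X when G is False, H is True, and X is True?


G = False, H = True, X = True
Step 1: G ∨ H = False OR True = True
Step 2: True ∨ X = True OR True = True
OR is true when at least one operand is true.

True


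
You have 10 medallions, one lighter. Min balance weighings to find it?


Each weighing has 3 outcomes (left heavy / balance / right heavy), so k weighings distinguish at most 3^k cases; splitting into three near-equal groups achieves this.
Need 3^k ≥ 10: 3^2 = 9 < 10 ≤ 3^3 = 27
k = ⌈log₃(10)⌉ = 3

3


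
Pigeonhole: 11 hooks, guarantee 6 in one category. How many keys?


Pigeonhole: to guarantee k in one of n categories, need (k-1)×n + 1.
k = 6, n = 11
Minimum = (6-1) × 11 + 1 = 5 × 11 + 1

56


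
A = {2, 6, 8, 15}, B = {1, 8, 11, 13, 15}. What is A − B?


A = {2, 6, 8, 15}
B = {1, 8, 11, 13, 15}
Operation: difference A − B
In A but not B: 2, 6

{2, 6}


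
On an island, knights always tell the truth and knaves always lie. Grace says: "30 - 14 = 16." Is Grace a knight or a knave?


Statement: "30 - 14 = 16."
Actual: 30 - 14 = 16
Claimed: 16
Statement is TRUE → Grace tells the truth → Knight

Knight


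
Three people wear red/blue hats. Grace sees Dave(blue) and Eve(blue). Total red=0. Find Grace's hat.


Total red = 0, seen red = 0
Own red = 0 - 0 = 0
Grace's hat is blue.

blue


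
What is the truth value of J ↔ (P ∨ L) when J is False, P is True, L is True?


J = False, P = True, L = True
Step 1: P ∨ L = True OR True = True
Step 2: J ↔ (True): true when both sides have same truth value.
Result: False ↔ True = False

False


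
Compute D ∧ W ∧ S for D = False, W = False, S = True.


D = False, W = False, S = True
Step 1: D ∧ W = False AND False = False
Step 2: (False) ∧ S = (False) AND True = False
AND is true only when ALL operands are true.

False


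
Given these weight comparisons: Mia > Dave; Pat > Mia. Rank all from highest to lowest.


Constraints: Mia > Dave; Pat > Mia
Method: at each step, the next-highest is the one remaining person who never appears on the smaller side of a constraint between remaining people.
  Step 1: remaining {Mia, Pat, Dave}; on the smaller side: {Mia, Dave} → Pat is next (Pat > Mia).
  Step 2: remaining {Mia, Dave}; on the smaller side: {Dave} → Mia is next (Mia > Dave).
  Step 3: only Dave remains → lowest.
Final ranking (highest to lowest):

Pat > Mia > Dave


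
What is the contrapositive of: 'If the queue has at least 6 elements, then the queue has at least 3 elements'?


Original: If the queue has at least 6 elements, then the queue has at least 3 elements
Contrapositive: If ¬Q, then ¬P
Negate Q: not (the queue has at least 3 elements)
Negate P: not (the queue has at least 6 elements)

If not (the queue has at least 3 elements), then not (the queue has at least 6 elements).


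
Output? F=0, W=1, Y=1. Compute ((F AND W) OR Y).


F AND W = 0&1 = 0
0 OR 1 = 1

1


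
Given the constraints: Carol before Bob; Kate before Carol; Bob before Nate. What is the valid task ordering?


Constraints: Carol before Bob; Kate before Carol; Bob before Nate
Method: repeatedly schedule the remaining task that has no remaining task required before it.
  Step 1: remaining {Bob, Carol, Nate, Kate}; every task except Kate still has a predecessor pending → schedule Kate.
  Step 2: remaining {Bob, Carol, Nate}; every task except Carol still has a predecessor pending → schedule Carol.
  Step 3: remaining {Bob, Nate}; every task except Bob still has a predecessor pending → schedule Bob.
  Step 4: only Nate remains → schedule Nate.
Resulting order:

Kate → Carol → Bob → Nate


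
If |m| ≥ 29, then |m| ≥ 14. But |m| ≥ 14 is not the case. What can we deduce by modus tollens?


Modus tollens: P → Q, ¬Q ⊢ ¬P
P: |m| ≥ 29
Q: |m| ≥ 14
We have P → Q and Q is false.
By modus tollens, P must be false.

It is not the case that |m| ≥ 29


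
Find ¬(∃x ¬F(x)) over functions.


Original: ∃x ¬F(x)
Rule: ¬∀→∃, ¬∃→∀, negate predicate.
Negation: ∀x F(x)

∀x F(x)


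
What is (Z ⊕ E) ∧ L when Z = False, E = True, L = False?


Z = False, E = True, L = False
Step 1: Z ⊕ E = False XOR True = True
Step 2: True ∧ L = True AND False = False
XOR true when exactly one of Z,E is true; then AND with L.

False


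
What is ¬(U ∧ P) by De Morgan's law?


De Morgan's law: ¬(P ∧ Q) ≡ ¬P ∨ ¬Q
¬(U ∧ P) = ¬U ∨ ¬P

¬U ∨ ¬P


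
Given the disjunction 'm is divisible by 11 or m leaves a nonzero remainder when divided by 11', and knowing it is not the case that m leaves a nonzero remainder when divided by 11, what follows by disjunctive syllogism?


Disjunctive syllogism: P ∨ Q, ¬P ⊢ Q
Disjunction: m is divisible by 11 ∨ m leaves a nonzero remainder when divided by 11
We know it is not the case that m leaves a nonzero remainder when divided by 11.
By disjunctive syllogism, the other disjunct must be true.

m is divisible by 11


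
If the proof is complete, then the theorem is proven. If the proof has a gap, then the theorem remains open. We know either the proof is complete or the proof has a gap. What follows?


Constructive dilemma: (P → Q) ∧ (R → S), P ∨ R ⊢ Q ∨ S
Premise 1: the proof is complete → the theorem is proven
Premise 2: the proof has a gap → the theorem remains open
Premise 3: the proof is complete ∨ the proof has a gap
Case 1: Assuming the proof is complete, then by Premise 1, the theorem is proven.
Case 2: Assuming the proof has a gap, then by Premise 2, the theorem remains open.
Since one of the proof is complete or the proof has a gap must hold, we get the theorem is proven or the theorem remains open.

The theorem is proven or the theorem remains open.
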